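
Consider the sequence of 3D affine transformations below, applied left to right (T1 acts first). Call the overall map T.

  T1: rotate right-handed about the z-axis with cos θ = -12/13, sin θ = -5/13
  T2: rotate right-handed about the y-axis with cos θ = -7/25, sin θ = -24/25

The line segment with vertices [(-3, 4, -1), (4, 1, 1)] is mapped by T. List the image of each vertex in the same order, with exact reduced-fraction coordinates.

image vertices: (-16/65, -33/13, 287/65), (-11/325, -32/13, -1123/325)

T1 rotate right-handed about the z-axis with cos θ = -12/13, sin θ = -5/13: (-3, 4, -1) → (56/13, -33/13, -1); (4, 1, 1) → (-43/13, -32/13, 1)
T2 rotate right-handed about the y-axis with cos θ = -7/25, sin θ = -24/25: (56/13, -33/13, -1) → (-16/65, -33/13, 287/65); (-43/13, -32/13, 1) → (-11/325, -32/13, -1123/325)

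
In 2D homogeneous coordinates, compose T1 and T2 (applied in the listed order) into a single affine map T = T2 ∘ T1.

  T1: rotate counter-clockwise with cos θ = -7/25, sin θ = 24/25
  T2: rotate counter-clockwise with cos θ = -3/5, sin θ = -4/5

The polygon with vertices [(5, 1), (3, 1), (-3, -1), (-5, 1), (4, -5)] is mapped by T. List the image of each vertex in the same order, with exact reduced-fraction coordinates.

image vertices: (629/125, -103/125), (79/25, -3/25), (-79/25, 3/25), (-541/125, 337/125), (248/125, -761/125)

T1 rotate counter-clockwise with cos θ = -7/25, sin θ = 24/25: (5, 1) → (-59/25, 113/25); (3, 1) → (-9/5, 13/5); (-3, -1) → (9/5, -13/5); (-5, 1) → (11/25, -127/25); (4, -5) → (92/25, 131/25)
T2 rotate counter-clockwise with cos θ = -3/5, sin θ = -4/5: (-59/25, 113/25) → (629/125, -103/125); (-9/5, 13/5) → (79/25, -3/25); (9/5, -13/5) → (-79/25, 3/25); (11/25, -127/25) → (-541/125, 337/125); (92/25, 131/25) → (248/125, -761/125)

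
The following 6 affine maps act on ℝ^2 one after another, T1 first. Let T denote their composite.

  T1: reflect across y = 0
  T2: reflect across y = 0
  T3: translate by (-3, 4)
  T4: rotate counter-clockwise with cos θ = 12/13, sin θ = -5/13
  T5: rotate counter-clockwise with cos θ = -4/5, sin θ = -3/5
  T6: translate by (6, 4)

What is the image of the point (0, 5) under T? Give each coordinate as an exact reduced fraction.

T(p) = (723/65, -259/65)

T1 reflect across y = 0: (0, 5) → (0, -5)
T2 reflect across y = 0: (0, -5) → (0, 5)
T3 translate by (-3, 4): (0, 5) → (-3, 9)
T4 rotate counter-clockwise with cos θ = 12/13, sin θ = -5/13: (-3, 9) → (9/13, 123/13)
T5 rotate counter-clockwise with cos θ = -4/5, sin θ = -3/5: (9/13, 123/13) → (333/65, -519/65)
T6 translate by (6, 4): (333/65, -519/65) → (723/65, -259/65)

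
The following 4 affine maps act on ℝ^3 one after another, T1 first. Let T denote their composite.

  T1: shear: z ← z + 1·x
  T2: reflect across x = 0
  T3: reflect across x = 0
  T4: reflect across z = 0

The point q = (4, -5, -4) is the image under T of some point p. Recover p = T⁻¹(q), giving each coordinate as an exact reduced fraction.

T1 = [1 0 0 0; 0 1 0 0; 1 0 1 0; 0 0 0 1]
T2·T1 = [-1 0 0 0; 0 1 0 0; 1 0 1 0; 0 0 0 1]
T3·…·T1 = [1 0 0 0; 0 1 0 0; 1 0 1 0; 0 0 0 1]
T4·…·T1 = [1 0 0 0; 0 1 0 0; -1 0 -1 0; 0 0 0 1]
det M = -1; M⁻¹ = [1 0 0 0; 0 1 0 0; -1 0 -1 0; 0 0 0 1]
M⁻¹ · (4, -5, -4)ᵀ = (4, -5, 0)ᵀ

p = (4, -5, 0)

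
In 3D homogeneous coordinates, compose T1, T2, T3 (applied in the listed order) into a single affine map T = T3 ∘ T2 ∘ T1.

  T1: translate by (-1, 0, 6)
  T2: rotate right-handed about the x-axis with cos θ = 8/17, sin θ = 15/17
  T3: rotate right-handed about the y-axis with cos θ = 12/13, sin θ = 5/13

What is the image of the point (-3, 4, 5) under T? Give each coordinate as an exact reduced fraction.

T(p) = (-76/221, -133/17, 2116/221)

T1 translate by (-1, 0, 6): (-3, 4, 5) → (-4, 4, 11)
T2 rotate right-handed about the x-axis with cos θ = 8/17, sin θ = 15/17: (-4, 4, 11) → (-4, -133/17, 148/17)
T3 rotate right-handed about the y-axis with cos θ = 12/13, sin θ = 5/13: (-4, -133/17, 148/17) → (-76/221, -133/17, 2116/221)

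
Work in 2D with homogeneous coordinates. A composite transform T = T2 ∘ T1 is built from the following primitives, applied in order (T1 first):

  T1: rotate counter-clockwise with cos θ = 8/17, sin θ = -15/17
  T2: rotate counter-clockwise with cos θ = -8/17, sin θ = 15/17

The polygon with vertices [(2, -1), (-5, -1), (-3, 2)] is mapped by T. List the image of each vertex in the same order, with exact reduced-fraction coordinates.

image vertices: (562/289, 319/289), (-565/289, -1361/289), (-963/289, -398/289)

T1 rotate counter-clockwise with cos θ = 8/17, sin θ = -15/17: (2, -1) → (1/17, -38/17); (-5, -1) → (-55/17, 67/17); (-3, 2) → (6/17, 61/17)
T2 rotate counter-clockwise with cos θ = -8/17, sin θ = 15/17: (1/17, -38/17) → (562/289, 319/289); (-55/17, 67/17) → (-565/289, -1361/289); (6/17, 61/17) → (-963/289, -398/289)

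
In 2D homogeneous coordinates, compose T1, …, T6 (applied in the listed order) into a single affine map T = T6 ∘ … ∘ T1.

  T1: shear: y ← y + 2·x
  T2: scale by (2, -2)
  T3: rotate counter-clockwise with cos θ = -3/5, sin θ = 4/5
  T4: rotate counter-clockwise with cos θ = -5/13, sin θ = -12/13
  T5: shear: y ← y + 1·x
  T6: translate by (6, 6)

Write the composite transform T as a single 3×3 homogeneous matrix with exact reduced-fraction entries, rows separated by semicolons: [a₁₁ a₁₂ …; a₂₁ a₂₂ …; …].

T = [38/13 32/65 6; -6/13 -94/65 6; 0 0 1]

T1 = [1 0 0; 2 1 0; 0 0 1]
T2·T1 = [2 0 0; -4 -2 0; 0 0 1]
T3·…·T1 = [2 8/5 0; 4 6/5 0; 0 0 1]
T4·…·T1 = [38/13 32/65 0; -44/13 -126/65 0; 0 0 1]
T5·…·T1 = [38/13 32/65 0; -6/13 -94/65 0; 0 0 1]
T6·…·T1 = [38/13 32/65 6; -6/13 -94/65 6; 0 0 1]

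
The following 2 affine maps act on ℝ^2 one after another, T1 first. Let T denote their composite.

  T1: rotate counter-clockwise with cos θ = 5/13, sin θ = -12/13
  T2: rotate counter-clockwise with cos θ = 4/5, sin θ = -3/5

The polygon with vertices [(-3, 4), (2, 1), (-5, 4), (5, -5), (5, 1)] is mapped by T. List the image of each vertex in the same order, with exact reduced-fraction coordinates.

T1 rotate counter-clockwise with cos θ = 5/13, sin θ = -12/13: (-3, 4) → (33/13, 56/13); (2, 1) → (22/13, -19/13); (-5, 4) → (23/13, 80/13); (5, -5) → (-35/13, -85/13); (5, 1) → (37/13, -55/13)
T2 rotate counter-clockwise with cos θ = 4/5, sin θ = -3/5: (33/13, 56/13) → (60/13, 25/13); (22/13, -19/13) → (31/65, -142/65); (23/13, 80/13) → (332/65, 251/65); (-35/13, -85/13) → (-79/13, -47/13); (37/13, -55/13) → (-17/65, -331/65)

image vertices: (60/13, 25/13), (31/65, -142/65), (332/65, 251/65), (-79/13, -47/13), (-17/65, -331/65)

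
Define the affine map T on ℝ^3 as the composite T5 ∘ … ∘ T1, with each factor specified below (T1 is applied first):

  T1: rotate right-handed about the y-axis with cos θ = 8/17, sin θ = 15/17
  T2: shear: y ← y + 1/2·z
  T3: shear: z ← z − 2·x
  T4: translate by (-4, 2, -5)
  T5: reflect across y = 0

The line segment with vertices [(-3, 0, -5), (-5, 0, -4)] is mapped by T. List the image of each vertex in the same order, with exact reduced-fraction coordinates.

T1 rotate right-handed about the y-axis with cos θ = 8/17, sin θ = 15/17: (-3, 0, -5) → (-99/17, 0, 5/17); (-5, 0, -4) → (-100/17, 0, 43/17)
T2 shear: y ← y + 1/2·z: (-99/17, 0, 5/17) → (-99/17, 5/34, 5/17); (-100/17, 0, 43/17) → (-100/17, 43/34, 43/17)
T3 shear: z ← z − 2·x: (-99/17, 5/34, 5/17) → (-99/17, 5/34, 203/17); (-100/17, 43/34, 43/17) → (-100/17, 43/34, 243/17)
T4 translate by (-4, 2, -5): (-99/17, 5/34, 203/17) → (-167/17, 73/34, 118/17); (-100/17, 43/34, 243/17) → (-168/17, 111/34, 158/17)
T5 reflect across y = 0: (-167/17, 73/34, 118/17) → (-167/17, -73/34, 118/17); (-168/17, 111/34, 158/17) → (-168/17, -111/34, 158/17)

image vertices: (-167/17, -73/34, 118/17), (-168/17, -111/34, 158/17)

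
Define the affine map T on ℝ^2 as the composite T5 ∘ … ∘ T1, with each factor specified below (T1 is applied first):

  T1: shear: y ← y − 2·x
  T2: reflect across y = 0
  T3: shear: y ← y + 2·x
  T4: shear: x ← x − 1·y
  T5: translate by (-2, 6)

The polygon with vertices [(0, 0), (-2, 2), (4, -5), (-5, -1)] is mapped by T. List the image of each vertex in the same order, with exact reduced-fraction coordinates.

T1 shear: y ← y − 2·x: (0, 0) → (0, 0); (-2, 2) → (-2, 6); (4, -5) → (4, -13); (-5, -1) → (-5, 9)
T2 reflect across y = 0: (0, 0) → (0, 0); (-2, 6) → (-2, -6); (4, -13) → (4, 13); (-5, 9) → (-5, -9)
T3 shear: y ← y + 2·x: (0, 0) → (0, 0); (-2, -6) → (-2, -10); (4, 13) → (4, 21); (-5, -9) → (-5, -19)
T4 shear: x ← x − 1·y: (0, 0) → (0, 0); (-2, -10) → (8, -10); (4, 21) → (-17, 21); (-5, -19) → (14, -19)
T5 translate by (-2, 6): (0, 0) → (-2, 6); (8, -10) → (6, -4); (-17, 21) → (-19, 27); (14, -19) → (12, -13)

image vertices: (-2, 6), (6, -4), (-19, 27), (12, -13)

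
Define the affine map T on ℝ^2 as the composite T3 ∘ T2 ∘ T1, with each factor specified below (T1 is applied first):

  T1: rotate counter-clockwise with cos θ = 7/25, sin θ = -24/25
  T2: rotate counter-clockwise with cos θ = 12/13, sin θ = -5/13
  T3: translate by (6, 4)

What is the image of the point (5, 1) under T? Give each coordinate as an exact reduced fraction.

T(p) = (161/25, -27/25)

T1 rotate counter-clockwise with cos θ = 7/25, sin θ = -24/25: (5, 1) → (59/25, -113/25)
T2 rotate counter-clockwise with cos θ = 12/13, sin θ = -5/13: (59/25, -113/25) → (11/25, -127/25)
T3 translate by (6, 4): (11/25, -127/25) → (161/25, -27/25)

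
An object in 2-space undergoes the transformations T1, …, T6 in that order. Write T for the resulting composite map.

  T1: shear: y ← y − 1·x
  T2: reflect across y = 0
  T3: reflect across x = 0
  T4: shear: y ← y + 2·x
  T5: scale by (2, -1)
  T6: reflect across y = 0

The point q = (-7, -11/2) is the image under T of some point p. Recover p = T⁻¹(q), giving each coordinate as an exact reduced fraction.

p = (7/2, 2)

T1 = [1 0 0; -1 1 0; 0 0 1]
T2·T1 = [1 0 0; 1 -1 0; 0 0 1]
T3·…·T1 = [-1 0 0; 1 -1 0; 0 0 1]
T4·…·T1 = [-1 0 0; -1 -1 0; 0 0 1]
T5·…·T1 = [-2 0 0; 1 1 0; 0 0 1]
T6·…·T1 = [-2 0 0; -1 -1 0; 0 0 1]
det M = 2; M⁻¹ = [-1/2 0 0; 1/2 -1 0; 0 0 1]
M⁻¹ · (-7, -11/2)ᵀ = (7/2, 2)ᵀ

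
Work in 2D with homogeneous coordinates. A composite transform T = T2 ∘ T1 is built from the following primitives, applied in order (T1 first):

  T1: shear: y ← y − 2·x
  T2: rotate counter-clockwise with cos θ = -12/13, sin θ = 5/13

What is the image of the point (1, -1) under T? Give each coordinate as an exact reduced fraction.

T1 shear: y ← y − 2·x: (1, -1) → (1, -3)
T2 rotate counter-clockwise with cos θ = -12/13, sin θ = 5/13: (1, -3) → (3/13, 41/13)

T(p) = (3/13, 41/13)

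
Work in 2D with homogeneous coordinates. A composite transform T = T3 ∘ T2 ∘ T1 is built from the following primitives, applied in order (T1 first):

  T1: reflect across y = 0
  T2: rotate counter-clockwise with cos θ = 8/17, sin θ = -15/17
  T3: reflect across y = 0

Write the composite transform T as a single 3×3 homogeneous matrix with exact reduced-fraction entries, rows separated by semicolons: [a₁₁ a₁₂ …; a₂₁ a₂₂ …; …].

T = [8/17 -15/17 0; 15/17 8/17 0; 0 0 1]

T1 = [1 0 0; 0 -1 0; 0 0 1]
T2·T1 = [8/17 -15/17 0; -15/17 -8/17 0; 0 0 1]
T3·…·T1 = [8/17 -15/17 0; 15/17 8/17 0; 0 0 1]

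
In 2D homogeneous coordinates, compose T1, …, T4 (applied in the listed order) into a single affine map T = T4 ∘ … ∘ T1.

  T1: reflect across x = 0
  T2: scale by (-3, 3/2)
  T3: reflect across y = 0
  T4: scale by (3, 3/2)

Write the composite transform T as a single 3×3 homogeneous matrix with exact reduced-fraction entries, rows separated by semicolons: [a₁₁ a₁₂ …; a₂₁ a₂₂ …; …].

T1 = [-1 0 0; 0 1 0; 0 0 1]
T2·T1 = [3 0 0; 0 3/2 0; 0 0 1]
T3·…·T1 = [3 0 0; 0 -3/2 0; 0 0 1]
T4·…·T1 = [9 0 0; 0 -9/4 0; 0 0 1]

T = [9 0 0; 0 -9/4 0; 0 0 1]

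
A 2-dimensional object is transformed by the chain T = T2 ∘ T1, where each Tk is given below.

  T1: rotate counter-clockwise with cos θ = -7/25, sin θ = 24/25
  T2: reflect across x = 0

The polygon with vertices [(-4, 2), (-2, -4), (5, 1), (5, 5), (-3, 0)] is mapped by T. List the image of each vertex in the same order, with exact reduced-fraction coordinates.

T1 rotate counter-clockwise with cos θ = -7/25, sin θ = 24/25: (-4, 2) → (-4/5, -22/5); (-2, -4) → (22/5, -4/5); (5, 1) → (-59/25, 113/25); (5, 5) → (-31/5, 17/5); (-3, 0) → (21/25, -72/25)
T2 reflect across x = 0: (-4/5, -22/5) → (4/5, -22/5); (22/5, -4/5) → (-22/5, -4/5); (-59/25, 113/25) → (59/25, 113/25); (-31/5, 17/5) → (31/5, 17/5); (21/25, -72/25) → (-21/25, -72/25)

image vertices: (4/5, -22/5), (-22/5, -4/5), (59/25, 113/25), (31/5, 17/5), (-21/25, -72/25)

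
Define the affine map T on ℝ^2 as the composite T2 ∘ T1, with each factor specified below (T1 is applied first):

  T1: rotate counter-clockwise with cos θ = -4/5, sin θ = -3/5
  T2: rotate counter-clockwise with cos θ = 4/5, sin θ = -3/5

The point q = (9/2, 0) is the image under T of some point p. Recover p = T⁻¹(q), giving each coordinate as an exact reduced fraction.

p = (-9/2, 0)

T1 = [-4/5 3/5 0; -3/5 -4/5 0; 0 0 1]
T2·T1 = [-1 0 0; 0 -1 0; 0 0 1]
det M = 1; M⁻¹ = [-1 0 0; 0 -1 0; 0 0 1]
M⁻¹ · (9/2, 0)ᵀ = (-9/2, 0)ᵀ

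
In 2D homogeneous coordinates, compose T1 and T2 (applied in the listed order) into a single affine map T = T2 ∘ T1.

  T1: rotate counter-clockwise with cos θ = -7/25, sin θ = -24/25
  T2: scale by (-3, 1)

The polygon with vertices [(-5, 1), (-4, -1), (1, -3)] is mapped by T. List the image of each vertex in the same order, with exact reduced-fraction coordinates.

T1 rotate counter-clockwise with cos θ = -7/25, sin θ = -24/25: (-5, 1) → (59/25, 113/25); (-4, -1) → (4/25, 103/25); (1, -3) → (-79/25, -3/25)
T2 scale by (-3, 1): (59/25, 113/25) → (-177/25, 113/25); (4/25, 103/25) → (-12/25, 103/25); (-79/25, -3/25) → (237/25, -3/25)

image vertices: (-177/25, 113/25), (-12/25, 103/25), (237/25, -3/25)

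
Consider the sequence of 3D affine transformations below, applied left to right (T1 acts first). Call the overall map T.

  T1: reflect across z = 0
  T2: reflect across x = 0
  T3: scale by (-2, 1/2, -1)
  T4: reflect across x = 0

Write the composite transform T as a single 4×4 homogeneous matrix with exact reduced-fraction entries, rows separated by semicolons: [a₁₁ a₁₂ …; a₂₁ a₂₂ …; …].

T1 = [1 0 0 0; 0 1 0 0; 0 0 -1 0; 0 0 0 1]
T2·T1 = [-1 0 0 0; 0 1 0 0; 0 0 -1 0; 0 0 0 1]
T3·…·T1 = [2 0 0 0; 0 1/2 0 0; 0 0 1 0; 0 0 0 1]
T4·…·T1 = [-2 0 0 0; 0 1/2 0 0; 0 0 1 0; 0 0 0 1]

T = [-2 0 0 0; 0 1/2 0 0; 0 0 1 0; 0 0 0 1]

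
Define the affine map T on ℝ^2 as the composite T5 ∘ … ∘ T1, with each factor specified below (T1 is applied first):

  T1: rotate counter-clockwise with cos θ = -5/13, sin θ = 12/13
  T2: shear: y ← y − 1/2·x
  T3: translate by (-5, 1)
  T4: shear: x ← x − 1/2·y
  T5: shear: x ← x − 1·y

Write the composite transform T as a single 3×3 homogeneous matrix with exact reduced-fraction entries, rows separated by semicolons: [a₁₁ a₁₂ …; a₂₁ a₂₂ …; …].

T = [-107/52 -27/26 -13/2; 29/26 1/13 1; 0 0 1]

T1 = [-5/13 -12/13 0; 12/13 -5/13 0; 0 0 1]
T2·T1 = [-5/13 -12/13 0; 29/26 1/13 0; 0 0 1]
T3·…·T1 = [-5/13 -12/13 -5; 29/26 1/13 1; 0 0 1]
T4·…·T1 = [-49/52 -25/26 -11/2; 29/26 1/13 1; 0 0 1]
T5·…·T1 = [-107/52 -27/26 -13/2; 29/26 1/13 1; 0 0 1]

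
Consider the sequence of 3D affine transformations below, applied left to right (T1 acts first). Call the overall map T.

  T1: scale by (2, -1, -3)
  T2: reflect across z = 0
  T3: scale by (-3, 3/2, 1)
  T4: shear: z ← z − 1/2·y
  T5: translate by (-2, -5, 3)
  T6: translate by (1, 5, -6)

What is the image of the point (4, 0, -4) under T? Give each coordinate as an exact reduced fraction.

T1 scale by (2, -1, -3): (4, 0, -4) → (8, 0, 12)
T2 reflect across z = 0: (8, 0, 12) → (8, 0, -12)
T3 scale by (-3, 3/2, 1): (8, 0, -12) → (-24, 0, -12)
T4 shear: z ← z − 1/2·y: (-24, 0, -12) → (-24, 0, -12)
T5 translate by (-2, -5, 3): (-24, 0, -12) → (-26, -5, -9)
T6 translate by (1, 5, -6): (-26, -5, -9) → (-25, 0, -15)

T(p) = (-25, 0, -15)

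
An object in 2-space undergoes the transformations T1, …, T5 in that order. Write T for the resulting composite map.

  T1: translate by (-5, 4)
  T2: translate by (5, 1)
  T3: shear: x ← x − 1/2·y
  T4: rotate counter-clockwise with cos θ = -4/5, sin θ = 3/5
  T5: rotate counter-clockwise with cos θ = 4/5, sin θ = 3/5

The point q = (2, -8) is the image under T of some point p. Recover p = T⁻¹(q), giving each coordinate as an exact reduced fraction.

p = (2, 3)

T1 = [1 0 -5; 0 1 4; 0 0 1]
T2·T1 = [1 0 0; 0 1 5; 0 0 1]
T3·…·T1 = [1 -1/2 -5/2; 0 1 5; 0 0 1]
T4·…·T1 = [-4/5 -1/5 -1; 3/5 -11/10 -11/2; 0 0 1]
T5·…·T1 = [-1 1/2 5/2; 0 -1 -5; 0 0 1]
det M = 1; M⁻¹ = [-1 -1/2 0; 0 -1 -5; 0 0 1]
M⁻¹ · (2, -8)ᵀ = (2, 3)ᵀ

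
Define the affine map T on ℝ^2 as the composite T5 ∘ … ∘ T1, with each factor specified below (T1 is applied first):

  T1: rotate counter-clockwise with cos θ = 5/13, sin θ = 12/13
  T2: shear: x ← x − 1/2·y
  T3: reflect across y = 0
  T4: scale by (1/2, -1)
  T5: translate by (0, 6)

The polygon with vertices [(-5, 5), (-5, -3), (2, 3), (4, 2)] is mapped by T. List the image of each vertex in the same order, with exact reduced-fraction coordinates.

image vertices: (-135/52, 43/13), (97/52, 3/13), (-7/4, 9), (-33/26, 136/13)

T1 rotate counter-clockwise with cos θ = 5/13, sin θ = 12/13: (-5, 5) → (-85/13, -35/13); (-5, -3) → (11/13, -75/13); (2, 3) → (-2, 3); (4, 2) → (-4/13, 58/13)
T2 shear: x ← x − 1/2·y: (-85/13, -35/13) → (-135/26, -35/13); (11/13, -75/13) → (97/26, -75/13); (-2, 3) → (-7/2, 3); (-4/13, 58/13) → (-33/13, 58/13)
T3 reflect across y = 0: (-135/26, -35/13) → (-135/26, 35/13); (97/26, -75/13) → (97/26, 75/13); (-7/2, 3) → (-7/2, -3); (-33/13, 58/13) → (-33/13, -58/13)
T4 scale by (1/2, -1): (-135/26, 35/13) → (-135/52, -35/13); (97/26, 75/13) → (97/52, -75/13); (-7/2, -3) → (-7/4, 3); (-33/13, -58/13) → (-33/26, 58/13)
T5 translate by (0, 6): (-135/52, -35/13) → (-135/52, 43/13); (97/52, -75/13) → (97/52, 3/13); (-7/4, 3) → (-7/4, 9); (-33/26, 58/13) → (-33/26, 136/13)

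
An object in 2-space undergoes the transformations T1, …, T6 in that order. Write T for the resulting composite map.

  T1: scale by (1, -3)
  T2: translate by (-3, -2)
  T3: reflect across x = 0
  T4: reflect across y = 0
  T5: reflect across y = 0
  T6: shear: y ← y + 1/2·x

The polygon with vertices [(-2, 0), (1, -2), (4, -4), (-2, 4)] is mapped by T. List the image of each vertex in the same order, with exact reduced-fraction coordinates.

image vertices: (5, 1/2), (2, 5), (-1, 19/2), (5, -23/2)

T1 scale by (1, -3): (-2, 0) → (-2, 0); (1, -2) → (1, 6); (4, -4) → (4, 12); (-2, 4) → (-2, -12)
T2 translate by (-3, -2): (-2, 0) → (-5, -2); (1, 6) → (-2, 4); (4, 12) → (1, 10); (-2, -12) → (-5, -14)
T3 reflect across x = 0: (-5, -2) → (5, -2); (-2, 4) → (2, 4); (1, 10) → (-1, 10); (-5, -14) → (5, -14)
T4 reflect across y = 0: (5, -2) → (5, 2); (2, 4) → (2, -4); (-1, 10) → (-1, -10); (5, -14) → (5, 14)
T5 reflect across y = 0: (5, 2) → (5, -2); (2, -4) → (2, 4); (-1, -10) → (-1, 10); (5, 14) → (5, -14)
T6 shear: y ← y + 1/2·x: (5, -2) → (5, 1/2); (2, 4) → (2, 5); (-1, 10) → (-1, 19/2); (5, -14) → (5, -23/2)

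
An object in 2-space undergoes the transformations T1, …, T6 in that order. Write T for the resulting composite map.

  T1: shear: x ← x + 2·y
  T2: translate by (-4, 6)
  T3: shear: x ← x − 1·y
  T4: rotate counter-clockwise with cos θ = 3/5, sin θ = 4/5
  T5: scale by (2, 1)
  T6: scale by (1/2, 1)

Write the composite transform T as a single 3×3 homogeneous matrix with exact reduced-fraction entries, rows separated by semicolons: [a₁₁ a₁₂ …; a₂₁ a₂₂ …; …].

T1 = [1 2 0; 0 1 0; 0 0 1]
T2·T1 = [1 2 -4; 0 1 6; 0 0 1]
T3·…·T1 = [1 1 -10; 0 1 6; 0 0 1]
T4·…·T1 = [3/5 -1/5 -54/5; 4/5 7/5 -22/5; 0 0 1]
T5·…·T1 = [6/5 -2/5 -108/5; 4/5 7/5 -22/5; 0 0 1]
T6·…·T1 = [3/5 -1/5 -54/5; 4/5 7/5 -22/5; 0 0 1]

T = [3/5 -1/5 -54/5; 4/5 7/5 -22/5; 0 0 1]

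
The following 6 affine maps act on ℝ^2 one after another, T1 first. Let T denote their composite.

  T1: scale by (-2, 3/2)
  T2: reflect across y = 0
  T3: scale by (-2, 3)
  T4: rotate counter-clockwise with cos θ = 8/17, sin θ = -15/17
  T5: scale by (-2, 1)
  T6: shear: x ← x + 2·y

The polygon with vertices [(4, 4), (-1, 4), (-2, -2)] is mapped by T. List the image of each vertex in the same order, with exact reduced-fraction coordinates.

image vertices: (-484/17, -384/17), (436/17, -84/17), (242/17, 192/17)

T1 scale by (-2, 3/2): (4, 4) → (-8, 6); (-1, 4) → (2, 6); (-2, -2) → (4, -3)
T2 reflect across y = 0: (-8, 6) → (-8, -6); (2, 6) → (2, -6); (4, -3) → (4, 3)
T3 scale by (-2, 3): (-8, -6) → (16, -18); (2, -6) → (-4, -18); (4, 3) → (-8, 9)
T4 rotate counter-clockwise with cos θ = 8/17, sin θ = -15/17: (16, -18) → (-142/17, -384/17); (-4, -18) → (-302/17, -84/17); (-8, 9) → (71/17, 192/17)
T5 scale by (-2, 1): (-142/17, -384/17) → (284/17, -384/17); (-302/17, -84/17) → (604/17, -84/17); (71/17, 192/17) → (-142/17, 192/17)
T6 shear: x ← x + 2·y: (284/17, -384/17) → (-484/17, -384/17); (604/17, -84/17) → (436/17, -84/17); (-142/17, 192/17) → (242/17, 192/17)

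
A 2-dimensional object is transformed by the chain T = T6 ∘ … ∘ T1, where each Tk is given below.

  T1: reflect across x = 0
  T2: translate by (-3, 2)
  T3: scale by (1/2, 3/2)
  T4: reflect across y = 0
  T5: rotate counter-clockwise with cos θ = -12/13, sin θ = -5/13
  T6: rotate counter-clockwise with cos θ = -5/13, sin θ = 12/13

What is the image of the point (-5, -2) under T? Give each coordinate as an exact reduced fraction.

T(p) = (120/169, -119/169)

T1 reflect across x = 0: (-5, -2) → (5, -2)
T2 translate by (-3, 2): (5, -2) → (2, 0)
T3 scale by (1/2, 3/2): (2, 0) → (1, 0)
T4 reflect across y = 0: (1, 0) → (1, 0)
T5 rotate counter-clockwise with cos θ = -12/13, sin θ = -5/13: (1, 0) → (-12/13, -5/13)
T6 rotate counter-clockwise with cos θ = -5/13, sin θ = 12/13: (-12/13, -5/13) → (120/169, -119/169)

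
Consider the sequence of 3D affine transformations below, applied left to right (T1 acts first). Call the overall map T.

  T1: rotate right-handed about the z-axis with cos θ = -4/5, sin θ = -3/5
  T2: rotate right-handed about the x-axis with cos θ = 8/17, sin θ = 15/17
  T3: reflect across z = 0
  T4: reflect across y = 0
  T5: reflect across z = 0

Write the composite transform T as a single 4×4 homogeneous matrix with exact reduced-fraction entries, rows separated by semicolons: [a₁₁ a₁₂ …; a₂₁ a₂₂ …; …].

T = [-4/5 3/5 0 0; 24/85 32/85 15/17 0; -9/17 -12/17 8/17 0; 0 0 0 1]

T1 = [-4/5 3/5 0 0; -3/5 -4/5 0 0; 0 0 1 0; 0 0 0 1]
T2·T1 = [-4/5 3/5 0 0; -24/85 -32/85 -15/17 0; -9/17 -12/17 8/17 0; 0 0 0 1]
T3·…·T1 = [-4/5 3/5 0 0; -24/85 -32/85 -15/17 0; 9/17 12/17 -8/17 0; 0 0 0 1]
T4·…·T1 = [-4/5 3/5 0 0; 24/85 32/85 15/17 0; 9/17 12/17 -8/17 0; 0 0 0 1]
T5·…·T1 = [-4/5 3/5 0 0; 24/85 32/85 15/17 0; -9/17 -12/17 8/17 0; 0 0 0 1]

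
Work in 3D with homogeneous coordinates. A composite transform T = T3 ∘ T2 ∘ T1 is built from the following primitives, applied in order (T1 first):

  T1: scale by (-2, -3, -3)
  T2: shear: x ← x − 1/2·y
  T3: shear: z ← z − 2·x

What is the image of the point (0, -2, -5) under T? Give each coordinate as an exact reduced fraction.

T1 scale by (-2, -3, -3): (0, -2, -5) → (0, 6, 15)
T2 shear: x ← x − 1/2·y: (0, 6, 15) → (-3, 6, 15)
T3 shear: z ← z − 2·x: (-3, 6, 15) → (-3, 6, 21)

T(p) = (-3, 6, 21)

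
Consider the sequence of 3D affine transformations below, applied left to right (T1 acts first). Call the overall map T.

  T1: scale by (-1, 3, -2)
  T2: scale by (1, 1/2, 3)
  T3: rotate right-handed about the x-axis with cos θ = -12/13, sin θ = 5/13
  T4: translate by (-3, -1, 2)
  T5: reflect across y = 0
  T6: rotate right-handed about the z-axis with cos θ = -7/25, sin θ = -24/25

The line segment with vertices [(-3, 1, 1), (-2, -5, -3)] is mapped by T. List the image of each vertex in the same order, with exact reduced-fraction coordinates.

image vertices: (24/325, -7/325, 211/26), (31/25, 17/25, -35/2)

T1 scale by (-1, 3, -2): (-3, 1, 1) → (3, 3, -2); (-2, -5, -3) → (2, -15, 6)
T2 scale by (1, 1/2, 3): (3, 3, -2) → (3, 3/2, -6); (2, -15, 6) → (2, -15/2, 18)
T3 rotate right-handed about the x-axis with cos θ = -12/13, sin θ = 5/13: (3, 3/2, -6) → (3, 12/13, 159/26); (2, -15/2, 18) → (2, 0, -39/2)
T4 translate by (-3, -1, 2): (3, 12/13, 159/26) → (0, -1/13, 211/26); (2, 0, -39/2) → (-1, -1, -35/2)
T5 reflect across y = 0: (0, -1/13, 211/26) → (0, 1/13, 211/26); (-1, -1, -35/2) → (-1, 1, -35/2)
T6 rotate right-handed about the z-axis with cos θ = -7/25, sin θ = -24/25: (0, 1/13, 211/26) → (24/325, -7/325, 211/26); (-1, 1, -35/2) → (31/25, 17/25, -35/2)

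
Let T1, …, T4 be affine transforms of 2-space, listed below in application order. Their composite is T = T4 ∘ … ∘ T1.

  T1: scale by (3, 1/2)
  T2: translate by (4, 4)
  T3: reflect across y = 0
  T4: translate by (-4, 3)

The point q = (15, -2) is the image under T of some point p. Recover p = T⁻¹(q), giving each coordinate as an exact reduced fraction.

T1 = [3 0 0; 0 1/2 0; 0 0 1]
T2·T1 = [3 0 4; 0 1/2 4; 0 0 1]
T3·…·T1 = [3 0 4; 0 -1/2 -4; 0 0 1]
T4·…·T1 = [3 0 0; 0 -1/2 -1; 0 0 1]
det M = -3/2; M⁻¹ = [1/3 0 0; 0 -2 -2; 0 0 1]
M⁻¹ · (15, -2)ᵀ = (5, 2)ᵀ

p = (5, 2)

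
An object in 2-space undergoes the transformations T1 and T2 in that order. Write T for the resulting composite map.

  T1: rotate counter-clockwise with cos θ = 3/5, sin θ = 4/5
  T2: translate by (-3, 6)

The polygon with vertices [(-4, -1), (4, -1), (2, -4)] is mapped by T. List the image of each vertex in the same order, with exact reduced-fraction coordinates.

T1 rotate counter-clockwise with cos θ = 3/5, sin θ = 4/5: (-4, -1) → (-8/5, -19/5); (4, -1) → (16/5, 13/5); (2, -4) → (22/5, -4/5)
T2 translate by (-3, 6): (-8/5, -19/5) → (-23/5, 11/5); (16/5, 13/5) → (1/5, 43/5); (22/5, -4/5) → (7/5, 26/5)

image vertices: (-23/5, 11/5), (1/5, 43/5), (7/5, 26/5)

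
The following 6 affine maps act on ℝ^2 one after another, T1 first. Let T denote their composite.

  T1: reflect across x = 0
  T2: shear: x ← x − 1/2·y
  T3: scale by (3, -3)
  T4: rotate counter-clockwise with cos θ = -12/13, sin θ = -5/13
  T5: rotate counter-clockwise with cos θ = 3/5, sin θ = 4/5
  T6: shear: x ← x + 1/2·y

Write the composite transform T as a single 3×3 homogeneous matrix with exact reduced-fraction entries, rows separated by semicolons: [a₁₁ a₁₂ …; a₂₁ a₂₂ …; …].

T = [57/26 -75/52 0; 189/65 57/26 0; 0 0 1]

T1 = [-1 0 0; 0 1 0; 0 0 1]
T2·T1 = [-1 -1/2 0; 0 1 0; 0 0 1]
T3·…·T1 = [-3 -3/2 0; 0 -3 0; 0 0 1]
T4·…·T1 = [36/13 3/13 0; 15/13 87/26 0; 0 0 1]
T5·…·T1 = [48/65 -33/13 0; 189/65 57/26 0; 0 0 1]
T6·…·T1 = [57/26 -75/52 0; 189/65 57/26 0; 0 0 1]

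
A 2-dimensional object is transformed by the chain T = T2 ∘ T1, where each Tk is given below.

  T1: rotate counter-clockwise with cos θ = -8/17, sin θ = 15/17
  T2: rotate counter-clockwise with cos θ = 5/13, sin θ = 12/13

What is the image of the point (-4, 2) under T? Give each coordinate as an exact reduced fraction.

T(p) = (922/221, -356/221)

T1 rotate counter-clockwise with cos θ = -8/17, sin θ = 15/17: (-4, 2) → (2/17, -76/17)
T2 rotate counter-clockwise with cos θ = 5/13, sin θ = 12/13: (2/17, -76/17) → (922/221, -356/221)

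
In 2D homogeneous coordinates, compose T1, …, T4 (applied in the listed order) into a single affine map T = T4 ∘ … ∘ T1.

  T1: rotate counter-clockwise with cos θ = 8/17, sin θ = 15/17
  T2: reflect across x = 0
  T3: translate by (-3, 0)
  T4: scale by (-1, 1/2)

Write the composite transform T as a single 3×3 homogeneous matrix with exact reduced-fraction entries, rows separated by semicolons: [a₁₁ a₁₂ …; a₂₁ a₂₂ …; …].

T = [8/17 -15/17 3; 15/34 4/17 0; 0 0 1]

T1 = [8/17 -15/17 0; 15/17 8/17 0; 0 0 1]
T2·T1 = [-8/17 15/17 0; 15/17 8/17 0; 0 0 1]
T3·…·T1 = [-8/17 15/17 -3; 15/17 8/17 0; 0 0 1]
T4·…·T1 = [8/17 -15/17 3; 15/34 4/17 0; 0 0 1]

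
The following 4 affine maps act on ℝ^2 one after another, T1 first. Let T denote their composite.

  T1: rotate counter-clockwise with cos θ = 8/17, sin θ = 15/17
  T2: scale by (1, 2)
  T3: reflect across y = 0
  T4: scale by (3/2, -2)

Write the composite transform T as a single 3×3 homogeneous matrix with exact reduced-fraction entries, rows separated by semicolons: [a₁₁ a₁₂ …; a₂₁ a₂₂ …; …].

T1 = [8/17 -15/17 0; 15/17 8/17 0; 0 0 1]
T2·T1 = [8/17 -15/17 0; 30/17 16/17 0; 0 0 1]
T3·…·T1 = [8/17 -15/17 0; -30/17 -16/17 0; 0 0 1]
T4·…·T1 = [12/17 -45/34 0; 60/17 32/17 0; 0 0 1]

T = [12/17 -45/34 0; 60/17 32/17 0; 0 0 1]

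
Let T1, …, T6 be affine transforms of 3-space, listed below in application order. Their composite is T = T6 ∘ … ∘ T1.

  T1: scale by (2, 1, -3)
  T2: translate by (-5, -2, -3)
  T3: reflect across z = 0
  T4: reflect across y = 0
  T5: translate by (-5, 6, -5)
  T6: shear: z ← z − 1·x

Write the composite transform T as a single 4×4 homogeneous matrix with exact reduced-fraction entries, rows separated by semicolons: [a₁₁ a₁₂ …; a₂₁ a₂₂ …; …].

T1 = [2 0 0 0; 0 1 0 0; 0 0 -3 0; 0 0 0 1]
T2·T1 = [2 0 0 -5; 0 1 0 -2; 0 0 -3 -3; 0 0 0 1]
T3·…·T1 = [2 0 0 -5; 0 1 0 -2; 0 0 3 3; 0 0 0 1]
T4·…·T1 = [2 0 0 -5; 0 -1 0 2; 0 0 3 3; 0 0 0 1]
T5·…·T1 = [2 0 0 -10; 0 -1 0 8; 0 0 3 -2; 0 0 0 1]
T6·…·T1 = [2 0 0 -10; 0 -1 0 8; -2 0 3 8; 0 0 0 1]

T = [2 0 0 -10; 0 -1 0 8; -2 0 3 8; 0 0 0 1]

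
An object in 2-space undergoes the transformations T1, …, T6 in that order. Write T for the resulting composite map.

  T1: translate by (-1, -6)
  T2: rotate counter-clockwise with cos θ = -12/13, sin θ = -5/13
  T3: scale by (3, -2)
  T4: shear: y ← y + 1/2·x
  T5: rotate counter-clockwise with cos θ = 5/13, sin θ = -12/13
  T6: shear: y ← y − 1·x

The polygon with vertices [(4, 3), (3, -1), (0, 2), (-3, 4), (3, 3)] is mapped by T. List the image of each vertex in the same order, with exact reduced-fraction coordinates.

image vertices: (-2187/169, 6861/338), (-3723/169, 9329/338), (-1536/169, 1234/169), (198/169, -1721/169), (-147/13, 425/26)

T1 translate by (-1, -6): (4, 3) → (3, -3); (3, -1) → (2, -7); (0, 2) → (-1, -4); (-3, 4) → (-4, -2); (3, 3) → (2, -3)
T2 rotate counter-clockwise with cos θ = -12/13, sin θ = -5/13: (3, -3) → (-51/13, 21/13); (2, -7) → (-59/13, 74/13); (-1, -4) → (-8/13, 53/13); (-4, -2) → (38/13, 44/13); (2, -3) → (-3, 2)
T3 scale by (3, -2): (-51/13, 21/13) → (-153/13, -42/13); (-59/13, 74/13) → (-177/13, -148/13); (-8/13, 53/13) → (-24/13, -106/13); (38/13, 44/13) → (114/13, -88/13); (-3, 2) → (-9, -4)
T4 shear: y ← y + 1/2·x: (-153/13, -42/13) → (-153/13, -237/26); (-177/13, -148/13) → (-177/13, -473/26); (-24/13, -106/13) → (-24/13, -118/13); (114/13, -88/13) → (114/13, -31/13); (-9, -4) → (-9, -17/2)
T5 rotate counter-clockwise with cos θ = 5/13, sin θ = -12/13: (-153/13, -237/26) → (-2187/169, 2487/338); (-177/13, -473/26) → (-3723/169, 1883/338); (-24/13, -118/13) → (-1536/169, -302/169); (114/13, -31/13) → (198/169, -1523/169); (-9, -17/2) → (-147/13, 131/26)
T6 shear: y ← y − 1·x: (-2187/169, 2487/338) → (-2187/169, 6861/338); (-3723/169, 1883/338) → (-3723/169, 9329/338); (-1536/169, -302/169) → (-1536/169, 1234/169); (198/169, -1523/169) → (198/169, -1721/169); (-147/13, 131/26) → (-147/13, 425/26)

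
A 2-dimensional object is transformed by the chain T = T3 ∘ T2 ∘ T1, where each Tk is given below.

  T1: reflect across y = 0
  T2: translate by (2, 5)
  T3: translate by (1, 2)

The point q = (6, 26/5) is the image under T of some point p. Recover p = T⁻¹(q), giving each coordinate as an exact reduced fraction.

T1 = [1 0 0; 0 -1 0; 0 0 1]
T2·T1 = [1 0 2; 0 -1 5; 0 0 1]
T3·…·T1 = [1 0 3; 0 -1 7; 0 0 1]
det M = -1; M⁻¹ = [1 0 -3; 0 -1 7; 0 0 1]
M⁻¹ · (6, 26/5)ᵀ = (3, 9/5)ᵀ

p = (3, 9/5)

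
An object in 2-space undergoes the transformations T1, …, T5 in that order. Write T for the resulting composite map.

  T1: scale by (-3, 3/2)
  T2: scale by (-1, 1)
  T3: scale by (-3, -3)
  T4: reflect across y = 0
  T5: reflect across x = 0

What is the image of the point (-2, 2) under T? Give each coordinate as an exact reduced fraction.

T1 scale by (-3, 3/2): (-2, 2) → (6, 3)
T2 scale by (-1, 1): (6, 3) → (-6, 3)
T3 scale by (-3, -3): (-6, 3) → (18, -9)
T4 reflect across y = 0: (18, -9) → (18, 9)
T5 reflect across x = 0: (18, 9) → (-18, 9)

T(p) = (-18, 9)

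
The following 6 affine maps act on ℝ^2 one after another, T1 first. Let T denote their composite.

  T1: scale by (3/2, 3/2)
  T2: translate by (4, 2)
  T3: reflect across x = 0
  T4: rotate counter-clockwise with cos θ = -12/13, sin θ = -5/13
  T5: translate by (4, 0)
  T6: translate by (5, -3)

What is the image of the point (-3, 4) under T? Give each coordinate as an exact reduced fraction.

T1 scale by (3/2, 3/2): (-3, 4) → (-9/2, 6)
T2 translate by (4, 2): (-9/2, 6) → (-1/2, 8)
T3 reflect across x = 0: (-1/2, 8) → (1/2, 8)
T4 rotate counter-clockwise with cos θ = -12/13, sin θ = -5/13: (1/2, 8) → (34/13, -197/26)
T5 translate by (4, 0): (34/13, -197/26) → (86/13, -197/26)
T6 translate by (5, -3): (86/13, -197/26) → (151/13, -275/26)

T(p) = (151/13, -275/26)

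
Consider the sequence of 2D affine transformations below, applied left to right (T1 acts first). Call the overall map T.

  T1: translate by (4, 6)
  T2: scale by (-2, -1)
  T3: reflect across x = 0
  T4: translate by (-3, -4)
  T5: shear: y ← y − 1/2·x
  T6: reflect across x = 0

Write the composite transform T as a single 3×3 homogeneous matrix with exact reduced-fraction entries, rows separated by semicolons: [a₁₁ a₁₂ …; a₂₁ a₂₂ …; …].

T1 = [1 0 4; 0 1 6; 0 0 1]
T2·T1 = [-2 0 -8; 0 -1 -6; 0 0 1]
T3·…·T1 = [2 0 8; 0 -1 -6; 0 0 1]
T4·…·T1 = [2 0 5; 0 -1 -10; 0 0 1]
T5·…·T1 = [2 0 5; -1 -1 -25/2; 0 0 1]
T6·…·T1 = [-2 0 -5; -1 -1 -25/2; 0 0 1]

T = [-2 0 -5; -1 -1 -25/2; 0 0 1]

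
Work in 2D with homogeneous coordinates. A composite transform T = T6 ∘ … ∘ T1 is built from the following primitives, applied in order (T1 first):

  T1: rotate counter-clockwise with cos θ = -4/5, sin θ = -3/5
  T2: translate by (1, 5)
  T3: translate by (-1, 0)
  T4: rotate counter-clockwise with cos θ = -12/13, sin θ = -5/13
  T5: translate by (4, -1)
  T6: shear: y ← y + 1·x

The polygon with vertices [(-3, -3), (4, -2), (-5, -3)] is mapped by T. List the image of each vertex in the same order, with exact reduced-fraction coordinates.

T1 rotate counter-clockwise with cos θ = -4/5, sin θ = -3/5: (-3, -3) → (3/5, 21/5); (4, -2) → (-22/5, -4/5); (-5, -3) → (11/5, 27/5)
T2 translate by (1, 5): (3/5, 21/5) → (8/5, 46/5); (-22/5, -4/5) → (-17/5, 21/5); (11/5, 27/5) → (16/5, 52/5)
T3 translate by (-1, 0): (8/5, 46/5) → (3/5, 46/5); (-17/5, 21/5) → (-22/5, 21/5); (16/5, 52/5) → (11/5, 52/5)
T4 rotate counter-clockwise with cos θ = -12/13, sin θ = -5/13: (3/5, 46/5) → (194/65, -567/65); (-22/5, 21/5) → (369/65, -142/65); (11/5, 52/5) → (128/65, -679/65)
T5 translate by (4, -1): (194/65, -567/65) → (454/65, -632/65); (369/65, -142/65) → (629/65, -207/65); (128/65, -679/65) → (388/65, -744/65)
T6 shear: y ← y + 1·x: (454/65, -632/65) → (454/65, -178/65); (629/65, -207/65) → (629/65, 422/65); (388/65, -744/65) → (388/65, -356/65)

image vertices: (454/65, -178/65), (629/65, 422/65), (388/65, -356/65)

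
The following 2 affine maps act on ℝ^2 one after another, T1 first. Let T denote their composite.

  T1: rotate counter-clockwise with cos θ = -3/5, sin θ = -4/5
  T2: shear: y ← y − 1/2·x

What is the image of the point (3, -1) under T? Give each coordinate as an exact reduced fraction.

T(p) = (-13/5, -1/2)

T1 rotate counter-clockwise with cos θ = -3/5, sin θ = -4/5: (3, -1) → (-13/5, -9/5)
T2 shear: y ← y − 1/2·x: (-13/5, -9/5) → (-13/5, -1/2)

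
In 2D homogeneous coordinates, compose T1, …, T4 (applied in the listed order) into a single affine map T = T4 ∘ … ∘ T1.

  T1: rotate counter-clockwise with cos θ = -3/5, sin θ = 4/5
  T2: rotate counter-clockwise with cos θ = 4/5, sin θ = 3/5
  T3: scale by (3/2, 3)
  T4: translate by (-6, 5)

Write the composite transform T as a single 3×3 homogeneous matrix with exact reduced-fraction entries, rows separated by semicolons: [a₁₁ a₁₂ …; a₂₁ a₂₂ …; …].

T = [-36/25 -21/50 -6; 21/25 -72/25 5; 0 0 1]

T1 = [-3/5 -4/5 0; 4/5 -3/5 0; 0 0 1]
T2·T1 = [-24/25 -7/25 0; 7/25 -24/25 0; 0 0 1]
T3·…·T1 = [-36/25 -21/50 0; 21/25 -72/25 0; 0 0 1]
T4·…·T1 = [-36/25 -21/50 -6; 21/25 -72/25 5; 0 0 1]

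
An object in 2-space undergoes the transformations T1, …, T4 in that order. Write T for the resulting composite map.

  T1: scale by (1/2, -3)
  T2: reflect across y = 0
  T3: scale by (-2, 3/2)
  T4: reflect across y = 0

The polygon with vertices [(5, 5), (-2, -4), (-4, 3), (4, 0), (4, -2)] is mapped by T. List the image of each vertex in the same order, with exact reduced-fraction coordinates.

T1 scale by (1/2, -3): (5, 5) → (5/2, -15); (-2, -4) → (-1, 12); (-4, 3) → (-2, -9); (4, 0) → (2, 0); (4, -2) → (2, 6)
T2 reflect across y = 0: (5/2, -15) → (5/2, 15); (-1, 12) → (-1, -12); (-2, -9) → (-2, 9); (2, 0) → (2, 0); (2, 6) → (2, -6)
T3 scale by (-2, 3/2): (5/2, 15) → (-5, 45/2); (-1, -12) → (2, -18); (-2, 9) → (4, 27/2); (2, 0) → (-4, 0); (2, -6) → (-4, -9)
T4 reflect across y = 0: (-5, 45/2) → (-5, -45/2); (2, -18) → (2, 18); (4, 27/2) → (4, -27/2); (-4, 0) → (-4, 0); (-4, -9) → (-4, 9)

image vertices: (-5, -45/2), (2, 18), (4, -27/2), (-4, 0), (-4, 9)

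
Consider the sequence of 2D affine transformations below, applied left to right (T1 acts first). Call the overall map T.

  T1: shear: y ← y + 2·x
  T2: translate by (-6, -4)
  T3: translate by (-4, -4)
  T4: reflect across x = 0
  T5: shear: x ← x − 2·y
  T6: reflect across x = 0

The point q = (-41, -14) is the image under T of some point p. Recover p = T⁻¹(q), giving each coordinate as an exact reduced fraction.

T1 = [1 0 0; 2 1 0; 0 0 1]
T2·T1 = [1 0 -6; 2 1 -4; 0 0 1]
T3·…·T1 = [1 0 -10; 2 1 -8; 0 0 1]
T4·…·T1 = [-1 0 10; 2 1 -8; 0 0 1]
T5·…·T1 = [-5 -2 26; 2 1 -8; 0 0 1]
T6·…·T1 = [5 2 -26; 2 1 -8; 0 0 1]
det M = 1; M⁻¹ = [1 -2 10; -2 5 -12; 0 0 1]
M⁻¹ · (-41, -14)ᵀ = (-3, 0)ᵀ

p = (-3, 0)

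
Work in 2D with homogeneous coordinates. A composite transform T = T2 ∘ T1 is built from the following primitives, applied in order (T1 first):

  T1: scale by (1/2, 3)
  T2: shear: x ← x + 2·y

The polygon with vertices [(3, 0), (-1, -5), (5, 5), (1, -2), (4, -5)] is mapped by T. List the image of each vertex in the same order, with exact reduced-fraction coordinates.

T1 scale by (1/2, 3): (3, 0) → (3/2, 0); (-1, -5) → (-1/2, -15); (5, 5) → (5/2, 15); (1, -2) → (1/2, -6); (4, -5) → (2, -15)
T2 shear: x ← x + 2·y: (3/2, 0) → (3/2, 0); (-1/2, -15) → (-61/2, -15); (5/2, 15) → (65/2, 15); (1/2, -6) → (-23/2, -6); (2, -15) → (-28, -15)

image vertices: (3/2, 0), (-61/2, -15), (65/2, 15), (-23/2, -6), (-28, -15)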